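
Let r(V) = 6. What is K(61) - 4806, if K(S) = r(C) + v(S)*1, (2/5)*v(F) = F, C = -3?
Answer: -9295/2 ≈ -4647.5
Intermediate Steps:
v(F) = 5*F/2
K(S) = 6 + 5*S/2 (K(S) = 6 + (5*S/2)*1 = 6 + 5*S/2)
K(61) - 4806 = (6 + (5/2)*61) - 4806 = (6 + 305/2) - 4806 = 317/2 - 4806 = -9295/2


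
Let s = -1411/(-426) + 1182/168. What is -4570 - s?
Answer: -27317195/5964 ≈ -4580.3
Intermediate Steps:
s = 61715/5964 (s = -1411*(-1/426) + 1182*(1/168) = 1411/426 + 197/28 = 61715/5964 ≈ 10.348)
-4570 - s = -4570 - 1*61715/5964 = -4570 - 61715/5964 = -27317195/5964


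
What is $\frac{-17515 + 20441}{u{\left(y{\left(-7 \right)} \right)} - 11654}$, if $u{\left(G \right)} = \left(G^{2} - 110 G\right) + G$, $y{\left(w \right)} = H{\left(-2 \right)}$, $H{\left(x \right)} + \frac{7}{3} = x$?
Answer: $- \frac{13167}{50233} \approx -0.26212$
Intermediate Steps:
$H{\left(x \right)} = - \frac{7}{3} + x$
$y{\left(w \right)} = - \frac{13}{3}$ ($y{\left(w \right)} = - \frac{7}{3} - 2 = - \frac{13}{3}$)
$u{\left(G \right)} = G^{2} - 109 G$
$\frac{-17515 + 20441}{u{\left(y{\left(-7 \right)} \right)} - 11654} = \frac{-17515 + 20441}{- \frac{13 \left(-109 - \frac{13}{3}\right)}{3} - 11654} = \frac{2926}{\left(- \frac{13}{3}\right) \left(- \frac{340}{3}\right) - 11654} = \frac{2926}{\frac{4420}{9} - 11654} = \frac{2926}{- \frac{100466}{9}} = 2926 \left(- \frac{9}{100466}\right) = - \frac{13167}{50233}$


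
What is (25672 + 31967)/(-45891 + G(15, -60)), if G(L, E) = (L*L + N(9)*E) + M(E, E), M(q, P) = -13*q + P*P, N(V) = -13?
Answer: -19213/13502 ≈ -1.4230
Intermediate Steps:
M(q, P) = P² - 13*q (M(q, P) = -13*q + P² = P² - 13*q)
G(L, E) = E² + L² - 26*E (G(L, E) = (L*L - 13*E) + (E² - 13*E) = (L² - 13*E) + (E² - 13*E) = E² + L² - 26*E)
(25672 + 31967)/(-45891 + G(15, -60)) = (25672 + 31967)/(-45891 + ((-60)² + 15² - 26*(-60))) = 57639/(-45891 + (3600 + 225 + 1560)) = 57639/(-45891 + 5385) = 57639/(-40506) = 57639*(-1/40506) = -19213/13502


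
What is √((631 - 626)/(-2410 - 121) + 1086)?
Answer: √6956860991/2531 ≈ 32.954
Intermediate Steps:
√((631 - 626)/(-2410 - 121) + 1086) = √(5/(-2531) + 1086) = √(5*(-1/2531) + 1086) = √(-5/2531 + 1086) = √(2748661/2531) = √6956860991/2531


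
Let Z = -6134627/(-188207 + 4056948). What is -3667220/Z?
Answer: 14187524370020/6134627 ≈ 2.3127e+6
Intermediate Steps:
Z = -6134627/3868741 ≈ -1.5857
-3667220/Z = -3667220/(-6134627/3868741) = -3667220*(-3868741/6134627) = 14187524370020/6134627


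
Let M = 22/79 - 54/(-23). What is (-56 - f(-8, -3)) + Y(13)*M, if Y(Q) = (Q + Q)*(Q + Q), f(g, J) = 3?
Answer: 3118669/1817 ≈ 1716.4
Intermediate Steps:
M = 4772/1817 (M = 22*(1/79) - 54*(-1/23) = 22/79 + 54/23 = 4772/1817 ≈ 2.6263)
Y(Q) = 4*Q**2 (Y(Q) = (2*Q)*(2*Q) = 4*Q**2)
(-56 - f(-8, -3)) + Y(13)*M = (-56 - 1*3) + (4*13**2)*(4772/1817) = (-56 - 3) + (4*169)*(4772/1817) = -59 + 676*(4772/1817) = -59 + 3225872/1817 = 3118669/1817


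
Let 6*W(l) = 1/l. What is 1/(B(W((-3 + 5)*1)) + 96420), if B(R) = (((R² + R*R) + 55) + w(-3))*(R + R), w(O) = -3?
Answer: 432/41657185 ≈ 1.0370e-5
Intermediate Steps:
W(l) = 1/(6*l)
B(R) = 2*R*(52 + 2*R²) (B(R) = (((R² + R*R) + 55) - 3)*(R + R) = (((R² + R²) + 55) - 3)*(2*R) = ((2*R² + 55) - 3)*(2*R) = ((55 + 2*R²) - 3)*(2*R) = (52 + 2*R²)*(2*R) = 2*R*(52 + 2*R²))
1/(B(W((-3 + 5)*1)) + 96420) = 1/(4*(1/(6*(((-3 + 5)*1))))*(26 + (1/(6*(((-3 + 5)*1))))²) + 96420) = 1/(4*(1/(6*((2*1))))*(26 + (1/(6*((2*1))))²) + 96420) = 1/(4*((⅙)/2)*(26 + ((⅙)/2)²) + 96420) = 1/(4*((⅙)*(½))*(26 + ((⅙)*(½))²) + 96420) = 1/(4*(1/12)*(26 + (1/12)²) + 96420) = 1/(4*(1/12)*(26 + 1/144) + 96420) = 1/(4*(1/12)*(3745/144) + 96420) = 1/(3745/432 + 96420) = 1/(41657185/432) = 432/41657185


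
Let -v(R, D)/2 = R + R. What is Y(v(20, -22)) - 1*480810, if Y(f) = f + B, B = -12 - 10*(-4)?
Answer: -480862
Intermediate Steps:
B = 28 (B = -12 + 40 = 28)
v(R, D) = -4*R (v(R, D) = -2*(R + R) = -4*R)
Y(f) = 28 + f (Y(f) = f + 28 = 28 + f)
Y(v(20, -22)) - 1*480810 = (28 - 4*20) - 1*480810 = (28 - 80) - 480810 = -52 - 480810 = -480862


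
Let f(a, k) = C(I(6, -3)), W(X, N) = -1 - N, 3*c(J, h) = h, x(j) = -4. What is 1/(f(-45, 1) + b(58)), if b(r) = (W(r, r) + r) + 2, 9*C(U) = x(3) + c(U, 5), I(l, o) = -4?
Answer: 27/20 ≈ 1.3500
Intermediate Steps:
c(J, h) = h/3
C(U) = -7/27 (C(U) = (-4 + (1/3)*5)/9 = (-4 + 5/3)/9 = (1/9)*(-7/3) = -7/27)
f(a, k) = -7/27
b(r) = 1 (b(r) = ((-1 - r) + r) + 2 = -1 + 2 = 1)
1/(f(-45, 1) + b(58)) = 1/(-7/27 + 1) = 1/(20/27) = 27/20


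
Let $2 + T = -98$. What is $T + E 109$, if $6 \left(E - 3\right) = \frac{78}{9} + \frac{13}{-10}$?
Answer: $\frac{64949}{180} \approx 360.83$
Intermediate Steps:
$T = -100$ ($T = -2 - 98 = -100$)
$E = \frac{761}{180}$ ($E = 3 + \frac{\frac{78}{9} + \frac{13}{-10}}{6} = 3 + \frac{78 \cdot \frac{1}{9} + 13 \left(- \frac{1}{10}\right)}{6} = 3 + \frac{\frac{26}{3} - \frac{13}{10}}{6} = 3 + \frac{1}{6} \cdot \frac{221}{30} = 3 + \frac{221}{180} = \frac{761}{180} \approx 4.2278$)
$T + E 109 = -100 + \frac{761}{180} \cdot 109 = -100 + \frac{82949}{180} = \frac{64949}{180}$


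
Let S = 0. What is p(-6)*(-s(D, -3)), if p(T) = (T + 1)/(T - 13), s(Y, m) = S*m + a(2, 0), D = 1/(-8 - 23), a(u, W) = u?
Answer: -10/19 ≈ -0.52632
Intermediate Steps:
D = -1/31 (D = 1/(-31) = -1/31 ≈ -0.032258)
s(Y, m) = 2 (s(Y, m) = 0*m + 2 = 0 + 2 = 2)
p(T) = (1 + T)/(-13 + T)
p(-6)*(-s(D, -3)) = ((1 - 6)/(-13 - 6))*(-1*2) = (-5/(-19))*(-2) = -1/19*(-5)*(-2) = (5/19)*(-2) = -10/19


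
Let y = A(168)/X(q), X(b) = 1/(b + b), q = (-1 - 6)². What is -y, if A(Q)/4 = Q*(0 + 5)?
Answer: -329280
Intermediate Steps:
q = 49 (q = (-7)² = 49)
X(b) = 1/(2*b)
A(Q) = 20*Q (A(Q) = 4*(Q*(0 + 5)) = 4*(Q*5) = 4*(5*Q) = 20*Q)
y = 329280 (y = (20*168)/(((½)/49)) = 3360/(((½)*(1/49))) = 3360/(1/98) = 3360*98 = 329280)
-y = -1*329280 = -329280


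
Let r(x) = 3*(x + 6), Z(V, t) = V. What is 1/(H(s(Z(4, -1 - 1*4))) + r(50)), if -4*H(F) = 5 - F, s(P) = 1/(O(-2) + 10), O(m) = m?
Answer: 32/5337 ≈ 0.0059959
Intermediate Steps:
s(P) = ⅛ (s(P) = 1/(-2 + 10) = 1/8 = ⅛)
r(x) = 18 + 3*x (r(x) = 3*(6 + x) = 18 + 3*x)
H(F) = -5/4 + F/4 (H(F) = -(5 - F)/4 = -5/4 + F/4)
1/(H(s(Z(4, -1 - 1*4))) + r(50)) = 1/((-5/4 + (¼)*(⅛)) + (18 + 3*50)) = 1/((-5/4 + 1/32) + (18 + 150)) = 1/(-39/32 + 168) = 1/(5337/32) = 32/5337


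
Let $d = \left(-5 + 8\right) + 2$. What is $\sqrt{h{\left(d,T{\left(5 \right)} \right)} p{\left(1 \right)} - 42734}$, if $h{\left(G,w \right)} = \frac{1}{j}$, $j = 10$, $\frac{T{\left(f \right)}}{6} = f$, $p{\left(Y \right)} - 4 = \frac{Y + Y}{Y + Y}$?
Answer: $\frac{i \sqrt{170934}}{2} \approx 206.72 i$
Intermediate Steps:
$p{\left(Y \right)} = 5$ ($p{\left(Y \right)} = 4 + \frac{Y + Y}{Y + Y} = 4 + \frac{2 Y}{2 Y} = 4 + 2 Y \frac{1}{2 Y} = 4 + 1 = 5$)
$T{\left(f \right)} = 6 f$
$d = 5$ ($d = 3 + 2 = 5$)
$h{\left(G,w \right)} = \frac{1}{10}$
$\sqrt{h{\left(d,T{\left(5 \right)} \right)} p{\left(1 \right)} - 42734} = \sqrt{\frac{1}{10} \cdot 5 - 42734} = \sqrt{\frac{1}{2} - 42734} = \sqrt{- \frac{85467}{2}} = \frac{i \sqrt{170934}}{2}$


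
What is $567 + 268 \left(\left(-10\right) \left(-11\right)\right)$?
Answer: $30047$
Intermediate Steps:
$567 + 268 \left(\left(-10\right) \left(-11\right)\right) = 567 + 268 \cdot 110 = 567 + 29480 = 30047$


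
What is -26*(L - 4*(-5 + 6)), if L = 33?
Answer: -754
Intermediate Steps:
-26*(L - 4*(-5 + 6)) = -26*(33 - 4*(-5 + 6)) = -26*(33 - 4*1) = -26*(33 - 4) = -26*29 = -754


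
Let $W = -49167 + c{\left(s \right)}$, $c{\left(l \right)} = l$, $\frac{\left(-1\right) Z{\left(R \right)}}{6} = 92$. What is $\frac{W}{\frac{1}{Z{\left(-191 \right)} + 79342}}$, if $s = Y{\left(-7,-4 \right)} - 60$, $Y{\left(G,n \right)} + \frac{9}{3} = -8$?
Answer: $-3879462020$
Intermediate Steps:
$Z{\left(R \right)} = -552$ ($Z{\left(R \right)} = \left(-6\right) 92 = -552$)
$Y{\left(G,n \right)} = -11$ ($Y{\left(G,n \right)} = -3 - 8 = -11$)
$s = -71$ ($s = -11 - 60 = -71$)
$W = -49238$ ($W = -49167 - 71 = -49238$)
$\frac{W}{\frac{1}{Z{\left(-191 \right)} + 79342}} = - \frac{49238}{\frac{1}{-552 + 79342}} = - \frac{49238}{\frac{1}{78790}} = - 49238 \frac{1}{\frac{1}{78790}} = \left(-49238\right) 78790 = -3879462020$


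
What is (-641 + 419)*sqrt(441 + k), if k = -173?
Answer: -444*sqrt(67) ≈ -3634.3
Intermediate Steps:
(-641 + 419)*sqrt(441 + k) = (-641 + 419)*sqrt(441 - 173) = -444*sqrt(67)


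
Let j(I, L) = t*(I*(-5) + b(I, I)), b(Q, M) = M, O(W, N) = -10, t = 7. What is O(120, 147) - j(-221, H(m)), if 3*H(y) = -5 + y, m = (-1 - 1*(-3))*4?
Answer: -6198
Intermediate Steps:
m = 8 (m = (-1 + 3)*4 = 2*4 = 8)
H(y) = -5/3 + y/3 (H(y) = (-5 + y)/3 = -5/3 + y/3)
j(I, L) = -28*I (j(I, L) = 7*(I*(-5) + I) = 7*(-5*I + I) = 7*(-4*I) = -28*I)
O(120, 147) - j(-221, H(m)) = -10 - (-28)*(-221) = -10 - 1*6188 = -10 - 6188 = -6198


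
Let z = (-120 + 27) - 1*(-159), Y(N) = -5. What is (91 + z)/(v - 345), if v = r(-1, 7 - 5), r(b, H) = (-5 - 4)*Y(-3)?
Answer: -157/300 ≈ -0.52333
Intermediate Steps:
z = 66 (z = -93 + 159 = 66)
r(b, H) = 45 (r(b, H) = (-5 - 4)*(-5) = -9*(-5) = 45)
v = 45
(91 + z)/(v - 345) = (91 + 66)/(45 - 345) = 157/(-300) = 157*(-1/300) = -157/300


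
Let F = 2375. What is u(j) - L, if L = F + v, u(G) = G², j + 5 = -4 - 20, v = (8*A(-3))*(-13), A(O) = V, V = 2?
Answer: -1326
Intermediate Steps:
A(O) = 2
v = -208 (v = (8*2)*(-13) = 16*(-13) = -208)
j = -29 (j = -5 + (-4 - 20) = -5 - 24 = -29)
L = 2167 (L = 2375 - 208 = 2167)
u(j) - L = (-29)² - 1*2167 = 841 - 2167 = -1326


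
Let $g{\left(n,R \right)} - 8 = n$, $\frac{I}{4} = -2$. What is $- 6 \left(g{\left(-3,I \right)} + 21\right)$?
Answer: $-156$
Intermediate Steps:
$I = -8$ ($I = 4 \left(-2\right) = -8$)
$g{\left(n,R \right)} = 8 + n$
$- 6 \left(g{\left(-3,I \right)} + 21\right) = - 6 \left(\left(8 - 3\right) + 21\right) = - 6 \left(5 + 21\right) = \left(-6\right) 26 = -156$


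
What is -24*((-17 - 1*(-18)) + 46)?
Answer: -1128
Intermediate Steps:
-24*((-17 - 1*(-18)) + 46) = -24*((-17 + 18) + 46) = -24*(1 + 46) = -24*47 = -1128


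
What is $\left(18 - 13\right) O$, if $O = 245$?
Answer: $1225$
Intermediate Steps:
$\left(18 - 13\right) O = \left(18 - 13\right) 245 = 5 \cdot 245 = 1225$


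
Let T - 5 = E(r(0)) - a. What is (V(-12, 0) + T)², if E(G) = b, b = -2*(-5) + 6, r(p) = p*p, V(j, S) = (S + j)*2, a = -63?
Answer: 3600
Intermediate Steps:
V(j, S) = 2*S + 2*j
r(p) = p²
b = 16 (b = 10 + 6 = 16)
E(G) = 16
T = 84 (T = 5 + (16 - 1*(-63)) = 5 + (16 + 63) = 5 + 79 = 84)
(V(-12, 0) + T)² = ((2*0 + 2*(-12)) + 84)² = ((0 - 24) + 84)² = (-24 + 84)² = 60² = 3600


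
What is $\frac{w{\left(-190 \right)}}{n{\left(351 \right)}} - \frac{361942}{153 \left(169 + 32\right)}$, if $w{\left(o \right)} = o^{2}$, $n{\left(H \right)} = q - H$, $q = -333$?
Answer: $- \frac{1985017}{30753} \approx -64.547$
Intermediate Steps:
$n{\left(H \right)} = -333 - H$
$\frac{w{\left(-190 \right)}}{n{\left(351 \right)}} - \frac{361942}{153 \left(169 + 32\right)} = \frac{\left(-190\right)^{2}}{-333 - 351} - \frac{361942}{153 \left(169 + 32\right)} = \frac{36100}{-333 - 351} - \frac{361942}{153 \cdot 201} = \frac{36100}{-684} - \frac{361942}{30753} = 36100 \left(- \frac{1}{684}\right) - \frac{361942}{30753} = - \frac{475}{9} - \frac{361942}{30753} = - \frac{1985017}{30753}$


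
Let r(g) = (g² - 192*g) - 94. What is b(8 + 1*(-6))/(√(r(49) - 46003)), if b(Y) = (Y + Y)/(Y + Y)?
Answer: -I*√3319/13276 ≈ -0.0043395*I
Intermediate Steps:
b(Y) = 1 (b(Y) = (2*Y)/((2*Y)) = (2*Y)*(1/(2*Y)) = 1)
r(g) = -94 + g² - 192*g
b(8 + 1*(-6))/(√(r(49) - 46003)) = 1/√((-94 + 49² - 192*49) - 46003) = 1/√((-94 + 2401 - 9408) - 46003) = 1/√(-7101 - 46003) = 1/√(-53104) = 1/(4*I*√3319) = 1*(-I*√3319/13276) = -I*√3319/13276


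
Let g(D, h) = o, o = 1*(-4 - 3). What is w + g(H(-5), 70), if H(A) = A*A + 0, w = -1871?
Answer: -1878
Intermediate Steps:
H(A) = A² (H(A) = A² + 0 = A²)
o = -7 (o = 1*(-7) = -7)
g(D, h) = -7
w + g(H(-5), 70) = -1871 - 7 = -1878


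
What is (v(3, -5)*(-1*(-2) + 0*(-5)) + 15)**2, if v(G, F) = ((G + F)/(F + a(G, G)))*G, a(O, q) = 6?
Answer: 9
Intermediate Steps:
v(G, F) = G*(F + G)/(6 + F) (v(G, F) = ((G + F)/(F + 6))*G = ((F + G)/(6 + F))*G = G*(F + G)/(6 + F))
(v(3, -5)*(-1*(-2) + 0*(-5)) + 15)**2 = ((3*(-5 + 3)/(6 - 5))*(-1*(-2) + 0*(-5)) + 15)**2 = ((3*(-2)/1)*(2 + 0) + 15)**2 = ((3*1*(-2))*2 + 15)**2 = (-6*2 + 15)**2 = (-12 + 15)**2 = 3**2 = 9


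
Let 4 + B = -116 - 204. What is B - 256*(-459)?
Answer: 117180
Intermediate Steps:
B = -324 (B = -4 + (-116 - 204) = -4 - 320 = -324)
B - 256*(-459) = -324 - 256*(-459) = -324 + 117504 = 117180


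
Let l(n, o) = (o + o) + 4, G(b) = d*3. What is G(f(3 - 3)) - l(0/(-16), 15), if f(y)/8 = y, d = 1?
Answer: -31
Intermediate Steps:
f(y) = 8*y
G(b) = 3 (G(b) = 1*3 = 3)
l(n, o) = 4 + 2*o (l(n, o) = 2*o + 4 = 4 + 2*o)
G(f(3 - 3)) - l(0/(-16), 15) = 3 - (4 + 2*15) = 3 - (4 + 30) = 3 - 1*34 = 3 - 34 = -31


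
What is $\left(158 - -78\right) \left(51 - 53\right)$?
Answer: $-472$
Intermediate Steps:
$\left(158 - -78\right) \left(51 - 53\right) = \left(158 + 78\right) \left(-2\right) = 236 \left(-2\right) = -472$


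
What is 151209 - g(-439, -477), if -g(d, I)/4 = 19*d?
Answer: 117845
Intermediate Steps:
g(d, I) = -76*d
151209 - g(-439, -477) = 151209 - (-76)*(-439) = 151209 - 1*33364 = 151209 - 33364 = 117845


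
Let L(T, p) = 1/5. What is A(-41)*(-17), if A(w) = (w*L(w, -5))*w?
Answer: -28577/5 ≈ -5715.4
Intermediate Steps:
L(T, p) = ⅕
A(w) = w²/5 (A(w) = (w*(⅕))*w = (w/5)*w = w²/5)
A(-41)*(-17) = ((⅕)*(-41)²)*(-17) = ((⅕)*1681)*(-17) = (1681/5)*(-17) = -28577/5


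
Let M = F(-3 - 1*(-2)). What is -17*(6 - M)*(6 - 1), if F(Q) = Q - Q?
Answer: -510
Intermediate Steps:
F(Q) = 0
M = 0
-17*(6 - M)*(6 - 1) = -17*(6 - 1*0)*(6 - 1) = -17*(6 + 0)*5 = -102*5 = -17*30 = -510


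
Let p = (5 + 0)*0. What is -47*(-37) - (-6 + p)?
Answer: 1745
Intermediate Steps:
p = 0 (p = 5*0 = 0)
-47*(-37) - (-6 + p) = -47*(-37) - (-6 + 0) = 1739 - 1*(-6) = 1739 + 6 = 1745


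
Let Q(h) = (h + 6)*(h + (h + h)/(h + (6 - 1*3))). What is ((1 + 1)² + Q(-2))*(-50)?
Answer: 1000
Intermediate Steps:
Q(h) = (6 + h)*(h + 2*h/(3 + h)) (Q(h) = (6 + h)*(h + (2*h)/(h + (6 - 3))) = (6 + h)*(h + (2*h)/(h + 3)) = (6 + h)*(h + (2*h)/(3 + h)) = (6 + h)*(h + 2*h/(3 + h)))
((1 + 1)² + Q(-2))*(-50) = ((1 + 1)² - 2*(30 + (-2)² + 11*(-2))/(3 - 2))*(-50) = (2² - 2*(30 + 4 - 22)/1)*(-50) = (4 - 2*1*12)*(-50) = (4 - 24)*(-50) = -20*(-50) = 1000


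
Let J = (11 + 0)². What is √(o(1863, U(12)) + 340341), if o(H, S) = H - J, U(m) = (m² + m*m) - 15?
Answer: √342083 ≈ 584.88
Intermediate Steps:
J = 121 (J = 11² = 121)
U(m) = -15 + 2*m² (U(m) = (m² + m²) - 15 = 2*m² - 15 = -15 + 2*m²)
o(H, S) = -121 + H (o(H, S) = H - 1*121 = H - 121 = -121 + H)
√(o(1863, U(12)) + 340341) = √((-121 + 1863) + 340341) = √(1742 + 340341) = √342083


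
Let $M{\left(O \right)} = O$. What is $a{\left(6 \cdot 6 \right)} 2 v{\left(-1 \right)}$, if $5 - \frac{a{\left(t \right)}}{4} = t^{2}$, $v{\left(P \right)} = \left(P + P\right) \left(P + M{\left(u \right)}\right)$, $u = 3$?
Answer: $41312$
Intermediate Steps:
$v{\left(P \right)} = 2 P \left(3 + P\right)$ ($v{\left(P \right)} = \left(P + P\right) \left(P + 3\right) = 2 P \left(3 + P\right)$)
$a{\left(t \right)} = 20 - 4 t^{2}$
$a{\left(6 \cdot 6 \right)} 2 v{\left(-1 \right)} = \left(20 - 4 \left(6 \cdot 6\right)^{2}\right) 2 \cdot 2 \left(-1\right) \left(3 - 1\right) = \left(20 - 4 \cdot 36^{2}\right) 2 \cdot 2 \left(-1\right) 2 = \left(20 - 5184\right) 2 \left(-4\right) = \left(-5164\right) 2 \left(-4\right) = \left(-10328\right) \left(-4\right) = 41312$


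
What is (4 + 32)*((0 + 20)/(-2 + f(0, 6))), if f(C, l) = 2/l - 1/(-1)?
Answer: -1080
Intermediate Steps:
f(C, l) = 1 + 2/l (f(C, l) = 2/l - 1*(-1) = 2/l + 1 = 1 + 2/l)
(4 + 32)*((0 + 20)/(-2 + f(0, 6))) = (4 + 32)*((0 + 20)/(-2 + (2 + 6)/6)) = 36*(20/(-2 + (⅙)*8)) = 36*(20/(-2 + 4/3)) = 36*(20/(-⅔)) = 36*(20*(-3/2)) = 36*(-30) = -1080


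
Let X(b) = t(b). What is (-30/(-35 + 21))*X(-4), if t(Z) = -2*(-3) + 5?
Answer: 165/7 ≈ 23.571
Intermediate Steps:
t(Z) = 11 (t(Z) = 6 + 5 = 11)
X(b) = 11
(-30/(-35 + 21))*X(-4) = -30/(-35 + 21)*11 = -30/(-14)*11 = -30*(-1/14)*11 = (15/7)*11 = 165/7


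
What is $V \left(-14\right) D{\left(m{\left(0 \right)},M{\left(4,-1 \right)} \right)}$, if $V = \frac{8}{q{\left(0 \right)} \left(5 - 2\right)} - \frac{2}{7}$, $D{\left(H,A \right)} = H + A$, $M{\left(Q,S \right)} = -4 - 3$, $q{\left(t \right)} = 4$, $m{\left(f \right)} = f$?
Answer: $\frac{112}{3} \approx 37.333$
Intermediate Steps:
$M{\left(Q,S \right)} = -7$ ($M{\left(Q,S \right)} = -4 - 3 = -7$)
$D{\left(H,A \right)} = A + H$
$V = \frac{8}{21}$ ($V = \frac{8}{4 \left(5 - 2\right)} - \frac{2}{7} = \frac{8}{4 \cdot 3} - \frac{2}{7} = \frac{8}{12} - \frac{2}{7} = 8 \cdot \frac{1}{12} - \frac{2}{7} = \frac{2}{3} - \frac{2}{7} = \frac{8}{21} \approx 0.38095$)
$V \left(-14\right) D{\left(m{\left(0 \right)},M{\left(4,-1 \right)} \right)} = \frac{8}{21} \left(-14\right) \left(-7 + 0\right) = \left(- \frac{16}{3}\right) \left(-7\right) = \frac{112}{3}$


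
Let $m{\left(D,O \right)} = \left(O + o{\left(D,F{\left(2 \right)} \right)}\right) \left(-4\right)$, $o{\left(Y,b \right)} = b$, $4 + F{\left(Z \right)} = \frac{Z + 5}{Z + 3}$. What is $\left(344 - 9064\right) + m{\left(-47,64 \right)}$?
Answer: $- \frac{44828}{5} \approx -8965.6$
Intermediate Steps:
$F{\left(Z \right)} = -4 + \frac{5 + Z}{3 + Z}$ ($F{\left(Z \right)} = -4 + \frac{Z + 5}{Z + 3} = -4 + \frac{5 + Z}{3 + Z}$)
$m{\left(D,O \right)} = \frac{52}{5} - 4 O$ ($m{\left(D,O \right)} = \left(O + \frac{-7 - 6}{3 + 2}\right) \left(-4\right) = \left(O + \frac{-7 - 6}{5}\right) \left(-4\right) = \left(O + \frac{1}{5} \left(-13\right)\right) \left(-4\right) = \left(O - \frac{13}{5}\right) \left(-4\right) = \left(- \frac{13}{5} + O\right) \left(-4\right) = \frac{52}{5} - 4 O$)
$\left(344 - 9064\right) + m{\left(-47,64 \right)} = \left(344 - 9064\right) + \left(\frac{52}{5} - 256\right) = \left(344 - 9064\right) - \frac{1228}{5} = -8720 - \frac{1228}{5} = - \frac{44828}{5}$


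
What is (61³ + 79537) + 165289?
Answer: 471807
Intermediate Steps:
(61³ + 79537) + 165289 = (226981 + 79537) + 165289 = 306518 + 165289 = 471807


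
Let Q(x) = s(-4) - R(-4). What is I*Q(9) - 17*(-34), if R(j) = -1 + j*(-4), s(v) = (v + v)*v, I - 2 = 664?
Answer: 11900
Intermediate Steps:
I = 666 (I = 2 + 664 = 666)
s(v) = 2*v² (s(v) = (2*v)*v = 2*v²)
R(j) = -1 - 4*j
Q(x) = 17 (Q(x) = 2*(-4)² - (-1 - 4*(-4)) = 2*16 - (-1 + 16) = 32 - 1*15 = 32 - 15 = 17)
I*Q(9) - 17*(-34) = 666*17 - 17*(-34) = 11322 + 578 = 11900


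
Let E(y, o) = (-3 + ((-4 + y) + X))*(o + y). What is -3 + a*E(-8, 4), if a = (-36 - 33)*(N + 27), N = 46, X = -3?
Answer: -362667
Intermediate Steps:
E(y, o) = (-10 + y)*(o + y) (E(y, o) = (-3 + ((-4 + y) - 3))*(o + y) = (-3 + (-7 + y))*(o + y) = (-10 + y)*(o + y))
a = -5037 (a = (-36 - 33)*(46 + 27) = -69*73 = -5037)
-3 + a*E(-8, 4) = -3 - 5037*((-8)² - 10*4 - 10*(-8) + 4*(-8)) = -3 - 5037*(64 - 40 + 80 - 32) = -3 - 5037*72 = -3 - 362664 = -362667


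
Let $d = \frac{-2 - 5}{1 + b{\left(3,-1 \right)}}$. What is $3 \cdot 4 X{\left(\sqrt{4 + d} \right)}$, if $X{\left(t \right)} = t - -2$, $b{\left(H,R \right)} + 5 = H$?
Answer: $24 + 12 \sqrt{11} \approx 63.799$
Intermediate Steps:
$b{\left(H,R \right)} = -5 + H$
$d = 7$ ($d = \frac{-2 - 5}{1 + \left(-5 + 3\right)} = - \frac{7}{1 - 2} = - \frac{7}{-1} = \left(-7\right) \left(-1\right) = 7$)
$X{\left(t \right)} = 2 + t$ ($X{\left(t \right)} = t + 2 = 2 + t$)
$3 \cdot 4 X{\left(\sqrt{4 + d} \right)} = 3 \cdot 4 \left(2 + \sqrt{4 + 7}\right) = 12 \left(2 + \sqrt{11}\right) = 24 + 12 \sqrt{11}$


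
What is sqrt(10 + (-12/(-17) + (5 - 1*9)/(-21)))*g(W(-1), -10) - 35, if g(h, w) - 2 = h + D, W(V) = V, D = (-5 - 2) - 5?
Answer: -35 - 11*sqrt(1388730)/357 ≈ -71.311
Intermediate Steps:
D = -12 (D = -7 - 5 = -12)
g(h, w) = -10 + h (g(h, w) = 2 + (h - 12) = 2 + (-12 + h) = -10 + h)
sqrt(10 + (-12/(-17) + (5 - 1*9)/(-21)))*g(W(-1), -10) - 35 = sqrt(10 + (-12/(-17) + (5 - 1*9)/(-21)))*(-10 - 1) - 35 = sqrt(10 + (-12*(-1/17) + (5 - 9)*(-1/21)))*(-11) - 35 = sqrt(10 + (12/17 - 4*(-1/21)))*(-11) - 35 = sqrt(10 + (12/17 + 4/21))*(-11) - 35 = sqrt(10 + 320/357)*(-11) - 35 = sqrt(3890/357)*(-11) - 35 = (sqrt(1388730)/357)*(-11) - 35 = -11*sqrt(1388730)/357 - 35 = -35 - 11*sqrt(1388730)/357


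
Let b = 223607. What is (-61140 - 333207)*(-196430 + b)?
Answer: -10717168419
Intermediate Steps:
(-61140 - 333207)*(-196430 + b) = (-61140 - 333207)*(-196430 + 223607) = -394347*27177 = -10717168419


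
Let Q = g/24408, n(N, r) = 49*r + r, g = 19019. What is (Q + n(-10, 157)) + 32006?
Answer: 972824267/24408 ≈ 39857.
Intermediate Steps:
n(N, r) = 50*r
Q = 19019/24408 ≈ 0.77921
(Q + n(-10, 157)) + 32006 = (19019/24408 + 50*157) + 32006 = (19019/24408 + 7850) + 32006 = 191621819/24408 + 32006 = 972824267/24408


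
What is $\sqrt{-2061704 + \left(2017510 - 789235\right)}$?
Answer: $i \sqrt{833429} \approx 912.92 i$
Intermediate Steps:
$\sqrt{-2061704 + \left(2017510 - 789235\right)} = \sqrt{-2061704 + 1228275} = \sqrt{-833429} = i \sqrt{833429}$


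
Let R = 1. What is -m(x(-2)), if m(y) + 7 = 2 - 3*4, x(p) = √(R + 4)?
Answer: 17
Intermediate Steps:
x(p) = √5 (x(p) = √(1 + 4) = √5)
m(y) = -17 (m(y) = -7 + (2 - 3*4) = -7 + (2 - 12) = -7 - 10 = -17)
-m(x(-2)) = -1*(-17) = 17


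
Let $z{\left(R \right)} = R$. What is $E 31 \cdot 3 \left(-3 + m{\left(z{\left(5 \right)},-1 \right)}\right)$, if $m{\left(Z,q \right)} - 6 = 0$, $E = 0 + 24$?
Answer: $6696$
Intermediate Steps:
$E = 24$
$m{\left(Z,q \right)} = 6$ ($m{\left(Z,q \right)} = 6 + 0 = 6$)
$E 31 \cdot 3 \left(-3 + m{\left(z{\left(5 \right)},-1 \right)}\right) = 24 \cdot 31 \cdot 3 \left(-3 + 6\right) = 744 \cdot 3 \cdot 3 = 744 \cdot 9 = 6696$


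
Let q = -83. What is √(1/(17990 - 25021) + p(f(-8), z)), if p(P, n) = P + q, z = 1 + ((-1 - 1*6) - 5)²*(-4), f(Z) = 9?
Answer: I*√3658194145/7031 ≈ 8.6023*I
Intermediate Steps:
z = -575 (z = 1 + ((-1 - 6) - 5)²*(-4) = 1 + (-7 - 5)²*(-4) = 1 + (-12)²*(-4) = 1 + 144*(-4) = 1 - 576 = -575)
p(P, n) = -83 + P (p(P, n) = P - 83 = -83 + P)
√(1/(17990 - 25021) + p(f(-8), z)) = √(1/(17990 - 25021) + (-83 + 9)) = √(1/(-7031) - 74) = √(-1/7031 - 74) = √(-520295/7031) = I*√3658194145/7031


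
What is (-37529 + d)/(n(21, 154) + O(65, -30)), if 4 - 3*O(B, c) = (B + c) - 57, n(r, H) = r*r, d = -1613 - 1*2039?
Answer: -123543/1349 ≈ -91.581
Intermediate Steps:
d = -3652 (d = -1613 - 2039 = -3652)
n(r, H) = r²
O(B, c) = 61/3 - B/3 - c/3 (O(B, c) = 4/3 - ((B + c) - 57)/3 = 4/3 - (-57 + B + c)/3 = 4/3 + (19 - B/3 - c/3) = 61/3 - B/3 - c/3)
(-37529 + d)/(n(21, 154) + O(65, -30)) = (-37529 - 3652)/(21² + (61/3 - ⅓*65 - ⅓*(-30))) = -41181/(441 + (61/3 - 65/3 + 10)) = -41181/(441 + 26/3) = -41181/1349/3 = -41181*3/1349 = -123543/1349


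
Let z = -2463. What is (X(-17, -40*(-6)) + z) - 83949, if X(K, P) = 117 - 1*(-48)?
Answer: -86247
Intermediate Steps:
X(K, P) = 165 (X(K, P) = 117 + 48 = 165)
(X(-17, -40*(-6)) + z) - 83949 = (165 - 2463) - 83949 = -2298 - 83949 = -86247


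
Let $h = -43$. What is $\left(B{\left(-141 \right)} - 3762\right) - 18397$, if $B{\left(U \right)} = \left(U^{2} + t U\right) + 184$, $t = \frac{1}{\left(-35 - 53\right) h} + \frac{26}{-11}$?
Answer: $- \frac{605703}{344} \approx -1760.8$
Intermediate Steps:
$t = - \frac{813}{344}$ ($t = \frac{1}{\left(-35 - 53\right) \left(-43\right)} + \frac{26}{-11} = \frac{1}{-88} \left(- \frac{1}{43}\right) + 26 \left(- \frac{1}{11}\right) = \left(- \frac{1}{88}\right) \left(- \frac{1}{43}\right) - \frac{26}{11} = \frac{1}{3784} - \frac{26}{11} = - \frac{813}{344} \approx -2.3634$)
$B{\left(U \right)} = 184 + U^{2} - \frac{813 U}{344}$ ($B{\left(U \right)} = \left(U^{2} - \frac{813 U}{344}\right) + 184 = 184 + U^{2} - \frac{813 U}{344}$)
$\left(B{\left(-141 \right)} - 3762\right) - 18397 = \left(\left(184 + \left(-141\right)^{2} - - \frac{114633}{344}\right) - 3762\right) - 18397 = \left(\left(184 + 19881 + \frac{114633}{344}\right) - 3762\right) - 18397 = \left(\frac{7016993}{344} - 3762\right) - 18397 = \frac{5722865}{344} - 18397 = - \frac{605703}{344}$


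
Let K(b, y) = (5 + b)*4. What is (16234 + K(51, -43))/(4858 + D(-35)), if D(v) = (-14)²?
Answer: 8229/2527 ≈ 3.2564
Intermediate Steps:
K(b, y) = 20 + 4*b
D(v) = 196
(16234 + K(51, -43))/(4858 + D(-35)) = (16234 + (20 + 4*51))/(4858 + 196) = (16234 + (20 + 204))/5054 = (16234 + 224)*(1/5054) = 16458*(1/5054) = 8229/2527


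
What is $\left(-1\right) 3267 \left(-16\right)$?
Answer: $52272$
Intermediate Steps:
$\left(-1\right) 3267 \left(-16\right) = \left(-3267\right) \left(-16\right) = 52272$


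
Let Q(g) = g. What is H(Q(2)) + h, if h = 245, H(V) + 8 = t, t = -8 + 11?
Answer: 240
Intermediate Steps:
t = 3
H(V) = -5 (H(V) = -8 + 3 = -5)
H(Q(2)) + h = -5 + 245 = 240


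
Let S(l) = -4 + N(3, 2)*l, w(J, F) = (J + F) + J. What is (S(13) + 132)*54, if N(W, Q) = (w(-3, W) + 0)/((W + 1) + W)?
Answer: 46278/7 ≈ 6611.1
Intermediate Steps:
w(J, F) = F + 2*J (w(J, F) = (F + J) + J = F + 2*J)
N(W, Q) = (-6 + W)/(1 + 2*W) (N(W, Q) = ((W + 2*(-3)) + 0)/((W + 1) + W) = ((W - 6) + 0)/((1 + W) + W) = ((-6 + W) + 0)/(1 + 2*W) = (-6 + W)/(1 + 2*W))
S(l) = -4 - 3*l/7 (S(l) = -4 + ((-6 + 3)/(1 + 2*3))*l = -4 + (-3/(1 + 6))*l = -4 + (-3/7)*l = -4 + ((⅐)*(-3))*l = -4 - 3*l/7)
(S(13) + 132)*54 = ((-4 - 3/7*13) + 132)*54 = ((-4 - 39/7) + 132)*54 = (-67/7 + 132)*54 = (857/7)*54 = 46278/7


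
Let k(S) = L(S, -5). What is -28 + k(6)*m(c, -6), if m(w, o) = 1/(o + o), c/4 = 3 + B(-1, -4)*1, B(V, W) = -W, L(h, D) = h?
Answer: -57/2 ≈ -28.500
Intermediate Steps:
k(S) = S
c = 28 (c = 4*(3 - 1*(-4)*1) = 4*(3 + 4*1) = 4*(3 + 4) = 4*7 = 28)
m(w, o) = 1/(2*o)
-28 + k(6)*m(c, -6) = -28 + 6*((½)/(-6)) = -28 + 6*((½)*(-⅙)) = -28 + 6*(-1/12) = -28 - ½ = -57/2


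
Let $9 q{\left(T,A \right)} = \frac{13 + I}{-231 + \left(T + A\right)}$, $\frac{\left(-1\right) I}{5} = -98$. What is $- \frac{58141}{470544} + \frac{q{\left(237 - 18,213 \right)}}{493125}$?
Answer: $- \frac{17288401822331}{139918317030000} \approx -0.12356$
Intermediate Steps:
$I = 490$ ($I = \left(-5\right) \left(-98\right) = 490$)
$q{\left(T,A \right)} = \frac{503}{9 \left(-231 + A + T\right)}$ ($q{\left(T,A \right)} = \frac{\left(13 + 490\right) \frac{1}{-231 + \left(T + A\right)}}{9} = \frac{503 \frac{1}{-231 + \left(A + T\right)}}{9} = \frac{503 \frac{1}{-231 + A + T}}{9} = \frac{503}{9 \left(-231 + A + T\right)}$)
$- \frac{58141}{470544} + \frac{q{\left(237 - 18,213 \right)}}{493125} = - \frac{58141}{470544} + \frac{\frac{503}{9} \frac{1}{-231 + 213 + \left(237 - 18\right)}}{493125} = \left(-58141\right) \frac{1}{470544} + \frac{503}{9 \left(-231 + 213 + \left(237 - 18\right)\right)} \frac{1}{493125} = - \frac{58141}{470544} + \frac{503}{9 \left(-231 + 213 + 219\right)} \frac{1}{493125} = - \frac{58141}{470544} + \frac{503}{9 \cdot 201} \cdot \frac{1}{493125} = - \frac{58141}{470544} + \frac{503}{9} \cdot \frac{1}{201} \cdot \frac{1}{493125} = - \frac{58141}{470544} + \frac{503}{1809} \cdot \frac{1}{493125} = - \frac{58141}{470544} + \frac{503}{892063125} = - \frac{17288401822331}{139918317030000}$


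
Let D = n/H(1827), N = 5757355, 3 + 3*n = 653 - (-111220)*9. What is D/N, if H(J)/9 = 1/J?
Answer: 40666178/3454413 ≈ 11.772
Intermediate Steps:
n = 1001630/3 (n = -1 + (653 - (-111220)*9)/3 = -1 + (653 - 1340*(-747))/3 = -1 + (653 + 1000980)/3 = -1 + (1/3)*1001633 = -1 + 1001633/3 = 1001630/3 ≈ 3.3388e+5)
H(J) = 9/J
D = 203330890/3 (D = 1001630/(3*((9/1827))) = 1001630/(3*((9*(1/1827)))) = 1001630/(3*(1/203)) = (1001630/3)*203 = 203330890/3 ≈ 6.7777e+7)
D/N = (203330890/3)/5757355 = (203330890/3)*(1/5757355) = 40666178/3454413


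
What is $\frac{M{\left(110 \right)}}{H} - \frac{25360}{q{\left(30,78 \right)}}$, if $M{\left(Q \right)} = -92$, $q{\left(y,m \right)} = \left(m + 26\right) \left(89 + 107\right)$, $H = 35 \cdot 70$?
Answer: $- \frac{40821}{31850} \approx -1.2817$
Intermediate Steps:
$H = 2450$
$q{\left(y,m \right)} = 5096 + 196 m$ ($q{\left(y,m \right)} = \left(26 + m\right) 196 = 5096 + 196 m$)
$\frac{M{\left(110 \right)}}{H} - \frac{25360}{q{\left(30,78 \right)}} = - \frac{92}{2450} - \frac{25360}{5096 + 196 \cdot 78} = \left(-92\right) \frac{1}{2450} - \frac{25360}{5096 + 15288} = - \frac{46}{1225} - \frac{25360}{20384} = - \frac{46}{1225} - \frac{1585}{1274} = - \frac{40821}{31850}$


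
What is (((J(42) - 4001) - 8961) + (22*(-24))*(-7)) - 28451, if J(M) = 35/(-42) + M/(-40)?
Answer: -2263133/60 ≈ -37719.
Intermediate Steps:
J(M) = -⅚ - M/40 (J(M) = 35*(-1/42) + M*(-1/40) = -⅚ - M/40)
(((J(42) - 4001) - 8961) + (22*(-24))*(-7)) - 28451 = ((((-⅚ - 1/40*42) - 4001) - 8961) + (22*(-24))*(-7)) - 28451 = ((((-⅚ - 21/20) - 4001) - 8961) - 528*(-7)) - 28451 = (((-113/60 - 4001) - 8961) + 3696) - 28451 = ((-240173/60 - 8961) + 3696) - 28451 = (-777833/60 + 3696) - 28451 = -556073/60 - 28451 = -2263133/60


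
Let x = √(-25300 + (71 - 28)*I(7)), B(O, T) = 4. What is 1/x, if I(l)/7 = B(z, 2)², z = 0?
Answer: -I*√569/3414 ≈ -0.006987*I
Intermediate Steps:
I(l) = 112 (I(l) = 7*4² = 7*16 = 112)
x = 6*I*√569 (x = √(-25300 + (71 - 28)*112) = √(-25300 + 43*112) = √(-25300 + 4816) = √(-20484) = 6*I*√569 ≈ 143.12*I)
1/x = 1/(6*I*√569) = -I*√569/3414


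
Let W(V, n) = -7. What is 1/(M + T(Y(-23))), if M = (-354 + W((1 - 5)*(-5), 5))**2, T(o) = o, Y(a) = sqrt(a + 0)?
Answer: 130321/16983563064 - I*sqrt(23)/16983563064 ≈ 7.6734e-6 - 2.8238e-10*I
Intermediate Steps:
Y(a) = sqrt(a)
M = 130321 (M = (-354 - 7)**2 = (-361)**2 = 130321)
1/(M + T(Y(-23))) = 1/(130321 + sqrt(-23)) = 1/(130321 + I*sqrt(23))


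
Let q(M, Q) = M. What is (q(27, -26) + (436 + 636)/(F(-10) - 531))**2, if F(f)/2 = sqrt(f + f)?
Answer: 5*(573048*sqrt(5) + 35180381*I)/(4248*sqrt(5) + 281881*I) ≈ 624.09 - 1.6986*I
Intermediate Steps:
F(f) = 2*sqrt(2)*sqrt(f) (F(f) = 2*sqrt(f + f) = 2*sqrt(2*f) = 2*(sqrt(2)*sqrt(f)) = 2*sqrt(2)*sqrt(f))
(q(27, -26) + (436 + 636)/(F(-10) - 531))**2 = (27 + (436 + 636)/(2*sqrt(2)*sqrt(-10) - 531))**2 = (27 + 1072/(2*sqrt(2)*(I*sqrt(10)) - 531))**2 = (27 + 1072/(4*I*sqrt(5) - 531))**2 = (27 + 1072/(-531 + 4*I*sqrt(5)))**2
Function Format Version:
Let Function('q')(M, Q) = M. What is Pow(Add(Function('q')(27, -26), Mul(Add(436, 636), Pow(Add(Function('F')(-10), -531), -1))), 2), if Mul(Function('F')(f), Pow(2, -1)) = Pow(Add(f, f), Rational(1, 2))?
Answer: Mul(5, Pow(Add(Mul(4248, Pow(5, Rational(1, 2))), Mul(281881, I)), -1), Add(Mul(573048, Pow(5, Rational(1, 2))), Mul(35180381, I))) ≈ Add(624.09, Mul(-1.6986, I))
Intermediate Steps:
Function('F')(f) = Mul(2, Pow(2, Rational(1, 2)), Pow(f, Rational(1, 2))) (Function('F')(f) = Mul(2, Pow(Add(f, f), Rational(1, 2))) = Mul(2, Pow(Mul(2, f), Rational(1, 2))) = Mul(2, Mul(Pow(2, Rational(1, 2)), Pow(f, Rational(1, 2)))) = Mul(2, Pow(2, Rational(1, 2)), Pow(f, Rational(1, 2))))
Pow(Add(Function('q')(27, -26), Mul(Add(436, 636), Pow(Add(Function('F')(-10), -531), -1))), 2) = Pow(Add(27, Mul(Add(436, 636), Pow(Add(Mul(2, Pow(2, Rational(1, 2)), Pow(-10, Rational(1, 2))), -531), -1))), 2) = Pow(Add(27, Mul(1072, Pow(Add(Mul(2, Pow(2, Rational(1, 2)), Mul(I, Pow(10, Rational(1, 2)))), -531), -1))), 2) = Pow(Add(27, Mul(1072, Pow(Add(Mul(4, I, Pow(5, Rational(1, 2))), -531), -1))), 2) = Pow(Add(27, Mul(1072, Pow(Add(-531, Mul(4, I, Pow(5, Rational(1, 2)))), -1))), 2)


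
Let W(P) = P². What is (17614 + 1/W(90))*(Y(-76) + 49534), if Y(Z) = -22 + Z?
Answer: 1763300562959/2025 ≈ 8.7077e+8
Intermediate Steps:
(17614 + 1/W(90))*(Y(-76) + 49534) = (17614 + 1/(90²))*((-22 - 76) + 49534) = (17614 + 1/8100)*(-98 + 49534) = (17614 + 1/8100)*49436 = (142673401/8100)*49436 = 1763300562959/2025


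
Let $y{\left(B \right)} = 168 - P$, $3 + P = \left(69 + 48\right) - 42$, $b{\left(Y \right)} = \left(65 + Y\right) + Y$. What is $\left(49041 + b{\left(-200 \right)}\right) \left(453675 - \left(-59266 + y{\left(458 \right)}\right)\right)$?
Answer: $24978628570$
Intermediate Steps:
$b{\left(Y \right)} = 65 + 2 Y$
$P = 72$ ($P = -3 + \left(\left(69 + 48\right) - 42\right) = -3 + \left(117 - 42\right) = -3 + 75 = 72$)
$y{\left(B \right)} = 96$ ($y{\left(B \right)} = 168 - 72 = 96$)
$\left(49041 + b{\left(-200 \right)}\right) \left(453675 - \left(-59266 + y{\left(458 \right)}\right)\right) = \left(49041 + \left(65 + 2 \left(-200\right)\right)\right) \left(453675 + \left(59266 - 96\right)\right) = \left(49041 + \left(65 - 400\right)\right) \left(453675 + \left(59266 - 96\right)\right) = \left(49041 - 335\right) \left(453675 + 59170\right) = 48706 \cdot 512845 = 24978628570$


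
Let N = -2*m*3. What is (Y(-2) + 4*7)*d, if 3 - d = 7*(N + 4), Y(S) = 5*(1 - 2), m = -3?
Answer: -3473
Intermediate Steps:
Y(S) = -5 (Y(S) = 5*(-1) = -5)
N = 18 (N = -2*(-3)*3 = 6*3 = 18)
d = -151 (d = 3 - 7*(18 + 4) = 3 - 7*22 = 3 - 1*154 = 3 - 154 = -151)
(Y(-2) + 4*7)*d = (-5 + 4*7)*(-151) = (-5 + 28)*(-151) = 23*(-151) = -3473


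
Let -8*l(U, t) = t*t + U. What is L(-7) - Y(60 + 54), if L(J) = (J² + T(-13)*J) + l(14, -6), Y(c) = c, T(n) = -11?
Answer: 23/4 ≈ 5.7500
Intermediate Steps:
l(U, t) = -U/8 - t²/8 (l(U, t) = -(t*t + U)/8 = -(t² + U)/8 = -(U + t²)/8 = -U/8 - t²/8)
L(J) = -25/4 + J² - 11*J (L(J) = (J² - 11*J) + (-⅛*14 - ⅛*(-6)²) = (J² - 11*J) + (-7/4 - ⅛*36) = (J² - 11*J) + (-7/4 - 9/2) = (J² - 11*J) - 25/4 = -25/4 + J² - 11*J)
L(-7) - Y(60 + 54) = (-25/4 + (-7)² - 11*(-7)) - (60 + 54) = (-25/4 + 49 + 77) - 1*114 = 479/4 - 114 = 23/4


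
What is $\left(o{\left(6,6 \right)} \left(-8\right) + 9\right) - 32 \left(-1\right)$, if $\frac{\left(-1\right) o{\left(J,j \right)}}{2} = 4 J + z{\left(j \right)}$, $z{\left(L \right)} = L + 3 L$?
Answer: $809$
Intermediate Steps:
$z{\left(L \right)} = 4 L$
$o{\left(J,j \right)} = - 8 J - 8 j$ ($o{\left(J,j \right)} = - 2 \left(4 J + 4 j\right) = - 8 J - 8 j$)
$\left(o{\left(6,6 \right)} \left(-8\right) + 9\right) - 32 \left(-1\right) = \left(\left(\left(-8\right) 6 - 48\right) \left(-8\right) + 9\right) - 32 \left(-1\right) = \left(\left(-48 - 48\right) \left(-8\right) + 9\right) - -32 = \left(\left(-96\right) \left(-8\right) + 9\right) + 32 = \left(768 + 9\right) + 32 = 777 + 32 = 809$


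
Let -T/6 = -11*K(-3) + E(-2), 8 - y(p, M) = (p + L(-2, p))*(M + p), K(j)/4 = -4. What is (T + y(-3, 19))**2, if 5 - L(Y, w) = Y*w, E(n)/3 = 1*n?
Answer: 898704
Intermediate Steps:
K(j) = -16 (K(j) = 4*(-4) = -16)
E(n) = 3*n (E(n) = 3*(1*n) = 3*n)
L(Y, w) = 5 - Y*w
y(p, M) = 8 - (5 + 3*p)*(M + p) (y(p, M) = 8 - (p + (5 - 1*(-2)*p))*(M + p) = 8 - (p + (5 + 2*p))*(M + p) = 8 - (5 + 3*p)*(M + p))
T = -1020 (T = -6*(-11*(-16) + 3*(-2)) = -6*(176 - 6) = -6*170 = -1020)
(T + y(-3, 19))**2 = (-1020 + (8 - 5*19 - 5*(-3) - 3*(-3)**2 - 3*19*(-3)))**2 = (-1020 + (8 - 95 + 15 - 3*9 + 171))**2 = (-1020 + (8 - 95 + 15 - 27 + 171))**2 = (-1020 + 72)**2 = (-948)**2 = 898704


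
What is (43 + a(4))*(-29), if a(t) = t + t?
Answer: -1479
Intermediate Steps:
a(t) = 2*t
(43 + a(4))*(-29) = (43 + 2*4)*(-29) = (43 + 8)*(-29) = 51*(-29) = -1479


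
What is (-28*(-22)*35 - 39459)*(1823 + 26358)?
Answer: -504411719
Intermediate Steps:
(-28*(-22)*35 - 39459)*(1823 + 26358) = (616*35 - 39459)*28181 = (21560 - 39459)*28181 = -17899*28181 = -504411719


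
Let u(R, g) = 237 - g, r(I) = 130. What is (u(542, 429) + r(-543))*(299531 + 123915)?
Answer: -26253652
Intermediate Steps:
(u(542, 429) + r(-543))*(299531 + 123915) = ((237 - 1*429) + 130)*(299531 + 123915) = ((237 - 429) + 130)*423446 = (-192 + 130)*423446 = -62*423446 = -26253652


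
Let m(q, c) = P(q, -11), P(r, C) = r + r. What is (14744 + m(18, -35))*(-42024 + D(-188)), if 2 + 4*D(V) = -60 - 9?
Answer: -621377065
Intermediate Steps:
P(r, C) = 2*r
m(q, c) = 2*q
D(V) = -71/4 (D(V) = -½ + (-60 - 9)/4 = -½ + (¼)*(-69) = -½ - 69/4 = -71/4)
(14744 + m(18, -35))*(-42024 + D(-188)) = (14744 + 2*18)*(-42024 - 71/4) = (14744 + 36)*(-168167/4) = 14780*(-168167/4) = -621377065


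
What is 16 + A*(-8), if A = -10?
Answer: 96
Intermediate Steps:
16 + A*(-8) = 16 - 10*(-8) = 16 + 80 = 96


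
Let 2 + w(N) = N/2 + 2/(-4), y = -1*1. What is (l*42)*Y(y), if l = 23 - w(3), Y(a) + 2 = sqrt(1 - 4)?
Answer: -2016 + 1008*I*sqrt(3) ≈ -2016.0 + 1745.9*I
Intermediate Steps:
y = -1
w(N) = -5/2 + N/2 (w(N) = -2 + (N/2 + 2/(-4)) = -2 + (N*(1/2) + 2*(-1/4)) = -2 + (N/2 - 1/2) = -2 + (-1/2 + N/2) = -5/2 + N/2)
Y(a) = -2 + I*sqrt(3) (Y(a) = -2 + sqrt(1 - 4) = -2 + sqrt(-3) = -2 + I*sqrt(3))
l = 24 (l = 23 - (-5/2 + (1/2)*3) = 23 - (-5/2 + 3/2) = 23 - 1*(-1) = 23 + 1 = 24)
(l*42)*Y(y) = (24*42)*(-2 + I*sqrt(3)) = 1008*(-2 + I*sqrt(3)) = -2016 + 1008*I*sqrt(3)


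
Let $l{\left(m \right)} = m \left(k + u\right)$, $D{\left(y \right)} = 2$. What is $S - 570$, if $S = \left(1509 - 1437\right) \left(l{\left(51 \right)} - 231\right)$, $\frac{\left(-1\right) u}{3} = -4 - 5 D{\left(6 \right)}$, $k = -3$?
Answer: $126006$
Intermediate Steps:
$u = 42$ ($u = - 3 \left(-4 - 10\right) = \left(-3\right) \left(-14\right) = 42$)
$l{\left(m \right)} = 39 m$ ($l{\left(m \right)} = m \left(-3 + 42\right) = m 39 = 39 m$)
$S = 126576$ ($S = \left(1509 - 1437\right) \left(39 \cdot 51 - 231\right) = 72 \left(1989 - 231\right) = 72 \cdot 1758 = 126576$)
$S - 570 = 126576 - 570 = 126006$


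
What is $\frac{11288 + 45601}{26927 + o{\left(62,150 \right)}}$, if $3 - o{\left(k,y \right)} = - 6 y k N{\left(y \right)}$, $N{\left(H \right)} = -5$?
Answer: $- \frac{8127}{36010} \approx -0.22569$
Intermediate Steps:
$o{\left(k,y \right)} = 3 - 30 k y$ ($o{\left(k,y \right)} = 3 - - 6 y k \left(-5\right) = 3 - - 6 k y \left(-5\right) = 3 - 30 k y$)
$\frac{11288 + 45601}{26927 + o{\left(62,150 \right)}} = \frac{11288 + 45601}{26927 + \left(3 - 1860 \cdot 150\right)} = \frac{56889}{26927 + \left(3 - 279000\right)} = \frac{56889}{26927 - 278997} = \frac{56889}{-252070} = 56889 \left(- \frac{1}{252070}\right) = - \frac{8127}{36010}$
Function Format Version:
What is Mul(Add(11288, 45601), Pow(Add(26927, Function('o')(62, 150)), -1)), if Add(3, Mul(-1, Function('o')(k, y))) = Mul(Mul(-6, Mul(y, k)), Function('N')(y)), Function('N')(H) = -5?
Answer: Rational(-8127, 36010) ≈ -0.22569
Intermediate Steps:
Function('o')(k, y) = Add(3, Mul(-30, k, y)) (Function('o')(k, y) = Add(3, Mul(-1, Mul(Mul(-6, Mul(y, k)), -5))) = Add(3, Mul(-1, Mul(Mul(-6, Mul(k, y)), -5))) = Add(3, Mul(-1, Mul(Mul(-6, k, y), -5))) = Add(3, Mul(-1, Mul(30, k, y))) = Add(3, Mul(-30, k, y)))
Mul(Add(11288, 45601), Pow(Add(26927, Function('o')(62, 150)), -1)) = Mul(Add(11288, 45601), Pow(Add(26927, Add(3, Mul(-30, 62, 150))), -1)) = Mul(56889, Pow(Add(26927, Add(3, -279000)), -1)) = Mul(56889, Pow(Add(26927, -278997), -1)) = Mul(56889, Pow(-252070, -1)) = Mul(56889, Rational(-1, 252070)) = Rational(-8127, 36010)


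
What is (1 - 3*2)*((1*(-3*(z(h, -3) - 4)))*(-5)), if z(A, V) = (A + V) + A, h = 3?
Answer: 75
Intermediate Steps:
z(A, V) = V + 2*A
(1 - 3*2)*((1*(-3*(z(h, -3) - 4)))*(-5)) = (1 - 3*2)*((1*(-3*((-3 + 2*3) - 4)))*(-5)) = (1 - 6)*((1*(-3*((-3 + 6) - 4)))*(-5)) = -5*1*(-3*(3 - 4))*(-5) = -5*1*(-3*(-1))*(-5) = -5*1*3*(-5) = -15*(-5) = -5*(-15) = 75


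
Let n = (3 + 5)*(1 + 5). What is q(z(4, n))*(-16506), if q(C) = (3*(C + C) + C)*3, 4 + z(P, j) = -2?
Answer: 2079756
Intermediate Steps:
n = 48 (n = 8*6 = 48)
z(P, j) = -6 (z(P, j) = -4 - 2 = -6)
q(C) = 21*C (q(C) = (3*(2*C) + C)*3 = (6*C + C)*3 = (7*C)*3 = 21*C)
q(z(4, n))*(-16506) = (21*(-6))*(-16506) = -126*(-16506) = 2079756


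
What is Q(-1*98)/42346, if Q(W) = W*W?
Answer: 4802/21173 ≈ 0.22680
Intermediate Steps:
Q(W) = W**2
Q(-1*98)/42346 = (-1*98)**2/42346 = (-98)**2*(1/42346) = 9604*(1/42346) = 4802/21173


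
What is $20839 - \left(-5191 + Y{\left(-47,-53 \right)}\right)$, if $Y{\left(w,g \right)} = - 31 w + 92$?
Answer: $24481$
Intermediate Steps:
$Y{\left(w,g \right)} = 92 - 31 w$
$20839 - \left(-5191 + Y{\left(-47,-53 \right)}\right) = 20839 - \left(-5191 + \left(92 - -1457\right)\right) = 20839 - \left(-5191 + \left(92 + 1457\right)\right) = 20839 - \left(-5191 + 1549\right) = 20839 - -3642 = 20839 + 3642 = 24481$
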